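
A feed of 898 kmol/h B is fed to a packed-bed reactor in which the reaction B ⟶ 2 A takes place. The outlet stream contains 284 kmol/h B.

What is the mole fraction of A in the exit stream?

0.812

For B: n = n₀ − 1ξ → 284 = 898 − 1ξ, giving ξ = 614 kmol/h.
Outlet amounts (n = n₀ + ν ξ):
  B: 898 − 1(614) = 284
  A: 0 + 2(614) = 1228
Total out = 1512 kmol/h; y_A = 1228 / 1512 = 0.8122.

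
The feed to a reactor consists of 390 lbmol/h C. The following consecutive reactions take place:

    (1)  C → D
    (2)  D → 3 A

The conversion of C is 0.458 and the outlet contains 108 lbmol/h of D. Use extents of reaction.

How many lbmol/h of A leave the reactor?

Conversion of C: C consumed = 1ξ₁ = 0.458 × 390 → ξ₁ = 178.6 lbmol/h.
D balance: n_D = 0 + 1ξ₁ − 1ξ₂ = 108 → ξ₂ = (1·178.6 − 108)/1 = 70.62 lbmol/h.
Outlet amounts (n = n₀ + Σ ν·ξ):
  C: 390 − 1(178.6) = 211.4
  D: 0 + 1(178.6) − 1(70.62) = 108
  A: 0 + 3(70.62) = 211.9

212 lbmol/h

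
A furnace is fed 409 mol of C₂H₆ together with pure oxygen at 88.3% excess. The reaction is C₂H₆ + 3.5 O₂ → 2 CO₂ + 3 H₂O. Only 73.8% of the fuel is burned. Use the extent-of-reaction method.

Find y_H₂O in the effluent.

0.278

Stoichiometric O₂ = 3.5 × 409 = 1432 mol; O₂ fed = 1432 × 1.883 = 2696 mol.
Fuel reacted = 0.738 × 409 → ξ = 301.8 mol.
Outlet (n = n₀ + ν ξ):
  C₂H₆: 409 − 1(301.8) = 107.2
  O₂: 2696 − 3.5(301.8) = 1639
  CO₂: 0 + 2(301.8) = 603.7
  H₂O: 0 + 3(301.8) = 905.5
Total out = 3255 mol; y_H₂O = 905.5 / 3255 = 0.2782.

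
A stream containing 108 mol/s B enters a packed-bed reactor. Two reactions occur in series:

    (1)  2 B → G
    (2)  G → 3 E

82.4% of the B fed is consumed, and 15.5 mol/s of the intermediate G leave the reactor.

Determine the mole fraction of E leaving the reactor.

Conversion of B: B consumed = 2ξ₁ = 0.824 × 108 → ξ₁ = 44.5 mol/s.
G balance: n_G = 0 + 1ξ₁ − 1ξ₂ = 15.5 → ξ₂ = (1·44.5 − 15.5)/1 = 29 mol/s.
Outlet amounts (n = n₀ + Σ ν·ξ):
  B: 108 − 2(44.5) = 19.01
  G: 0 + 1(44.5) − 1(29) = 15.5
  E: 0 + 3(29) = 86.99
Total out = 121.5 mol/s; y_E = 86.99 / 121.5 = 0.716.

0.716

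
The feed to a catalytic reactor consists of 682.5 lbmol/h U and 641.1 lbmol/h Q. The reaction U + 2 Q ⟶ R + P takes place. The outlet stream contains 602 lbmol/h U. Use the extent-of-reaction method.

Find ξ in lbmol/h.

ξ = 80.5 lbmol/h

For U: n = n₀ − 1ξ → 602 = 682.5 − 1ξ, giving ξ = 80.5 lbmol/h.
Outlet amounts (n = n₀ + ν ξ):
  U: 682.5 − 1(80.5) = 602
  Q: 641.1 − 2(80.5) = 480.1
  R: 0 + 1(80.5) = 80.5
  P: 0 + 1(80.5) = 80.5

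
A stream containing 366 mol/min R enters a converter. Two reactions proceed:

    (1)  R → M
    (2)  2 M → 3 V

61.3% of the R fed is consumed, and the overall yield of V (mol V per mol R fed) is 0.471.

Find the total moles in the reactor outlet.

Conversion of R: R consumed = 1ξ₁ = 0.613 × 366 → ξ₁ = 224.4 mol/min.
Yield of V: 3ξ₂ / 366 = 0.471 → ξ₂ = 57.46 mol/min.
Outlet amounts (n = n₀ + Σ ν·ξ):
  R: 366 − 1(224.4) = 141.6
  M: 0 + 1(224.4) − 2(57.46) = 109.4
  V: 0 + 3(57.46) = 172.4
Total out = 141.6 + 109.4 + 172.4 = 423.5 mol/min.

423 mol/min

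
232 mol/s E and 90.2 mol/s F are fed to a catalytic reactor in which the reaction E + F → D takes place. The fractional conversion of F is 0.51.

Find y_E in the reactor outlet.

0.673

F reacted = 0.51 × 90.2 = 46 mol/s; ν_F = −1, so ξ = 46/1 = 46 mol/s.
Outlet amounts (n = n₀ + ν ξ):
  E: 232 − 1(46) = 186
  F: 90.2 − 1(46) = 44.2
  D: 0 + 1(46) = 46
Total out = 276.2 mol/s; y_E = 186 / 276.2 = 0.6734.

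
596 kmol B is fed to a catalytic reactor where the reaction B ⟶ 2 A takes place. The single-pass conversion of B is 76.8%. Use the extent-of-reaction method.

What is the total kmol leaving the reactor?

1050 kmol

B reacted = 0.768 × 596 = 457.7 kmol; ν_B = −1, so ξ = 457.7/1 = 457.7 kmol.
Outlet amounts (n = n₀ + ν ξ):
  B: 596 − 1(457.7) = 138.3
  A: 0 + 2(457.7) = 915.5
Total out = 138.3 + 915.5 = 1054 kmol.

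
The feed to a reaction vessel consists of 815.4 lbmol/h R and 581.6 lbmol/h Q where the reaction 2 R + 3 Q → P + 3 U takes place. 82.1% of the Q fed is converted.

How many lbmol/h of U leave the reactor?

Q reacted = 0.821 × 581.6 = 477.5 lbmol/h; ν_Q = −3, so ξ = 477.5/3 = 159.2 lbmol/h.
Outlet amounts (n = n₀ + ν ξ):
  R: 815.4 − 2(159.2) = 497.1
  Q: 581.6 − 3(159.2) = 104.1
  P: 0 + 1(159.2) = 159.2
  U: 0 + 3(159.2) = 477.5

477 lbmol/h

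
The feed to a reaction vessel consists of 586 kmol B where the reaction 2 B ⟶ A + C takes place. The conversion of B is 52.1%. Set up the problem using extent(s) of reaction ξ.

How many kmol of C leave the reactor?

B reacted = 0.521 × 586 = 305.3 kmol; ν_B = −2, so ξ = 305.3/2 = 152.7 kmol.
Outlet amounts (n = n₀ + ν ξ):
  B: 586 − 2(152.7) = 280.7
  A: 0 + 1(152.7) = 152.7
  C: 0 + 1(152.7) = 152.7

153 kmol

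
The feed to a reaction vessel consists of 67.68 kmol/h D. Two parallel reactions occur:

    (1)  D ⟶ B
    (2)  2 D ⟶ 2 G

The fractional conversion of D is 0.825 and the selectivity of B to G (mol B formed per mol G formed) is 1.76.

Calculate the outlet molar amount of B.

Conversion of D: D consumed = 0.825 × 67.68 = 55.84 kmol/h = 1ξ₁ + 2ξ₂.
Selectivity: 1ξ₁ / (2ξ₂) = 1.76 → ξ₁ = 3.52 ξ₂.
Substitute: (1·3.52 + 2) ξ₂ = 55.84 → ξ₂ = 10.12 kmol/h, ξ₁ = 35.61 kmol/h.
Outlet amounts (n = n₀ + Σ ν·ξ):
  D: 67.68 − 1(35.61) − 2(10.12) = 11.84
  B: 0 + 1(35.61) = 35.61
  G: 0 + 2(10.12) = 20.23

35.6 kmol/h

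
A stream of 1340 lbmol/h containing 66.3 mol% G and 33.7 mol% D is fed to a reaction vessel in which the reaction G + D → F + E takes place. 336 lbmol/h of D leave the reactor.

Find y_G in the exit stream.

0.577

For D: n = n₀ − 1ξ → 336 = 451.6 − 1ξ, giving ξ = 115.6 lbmol/h.
Outlet amounts (n = n₀ + ν ξ):
  G: 888.4 − 1(115.6) = 772.8
  D: 451.6 − 1(115.6) = 336
  F: 0 + 1(115.6) = 115.6
  E: 0 + 1(115.6) = 115.6
Total out = 1340 lbmol/h; y_G = 772.8 / 1340 = 0.5767.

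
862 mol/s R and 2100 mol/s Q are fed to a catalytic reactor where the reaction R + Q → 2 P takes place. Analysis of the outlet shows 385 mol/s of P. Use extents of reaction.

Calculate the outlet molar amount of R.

670 mol/s

For P: n = n₀ + 2ξ → 385 = 0 + 2ξ, giving ξ = 192.5 mol/s.
Outlet amounts (n = n₀ + ν ξ):
  R: 862 − 1(192.5) = 669.5
  Q: 2100 − 1(192.5) = 1908
  P: 0 + 2(192.5) = 385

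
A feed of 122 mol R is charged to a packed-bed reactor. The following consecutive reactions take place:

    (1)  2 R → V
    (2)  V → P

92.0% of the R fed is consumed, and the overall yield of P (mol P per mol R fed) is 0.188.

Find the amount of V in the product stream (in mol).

Conversion of R: R consumed = 2ξ₁ = 0.92 × 122 → ξ₁ = 56.12 mol.
Yield of P: 1ξ₂ / 122 = 0.188 → ξ₂ = 22.94 mol.
Outlet amounts (n = n₀ + Σ ν·ξ):
  R: 122 − 2(56.12) = 9.76
  V: 0 + 1(56.12) − 1(22.94) = 33.18
  P: 0 + 1(22.94) = 22.94

33.2 mol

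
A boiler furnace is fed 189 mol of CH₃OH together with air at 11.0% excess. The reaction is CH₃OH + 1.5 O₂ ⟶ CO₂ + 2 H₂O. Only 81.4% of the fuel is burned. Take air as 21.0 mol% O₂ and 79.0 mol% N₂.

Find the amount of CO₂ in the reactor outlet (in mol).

Stoichiometric O₂ = 1.5 × 189 = 283.5 mol; O₂ fed = 283.5 × 1.110 = 314.7 mol.
N₂ fed = 314.7 × 79/21 = 1184 mol.
Fuel reacted = 0.814 × 189 → ξ = 153.8 mol.
Outlet (n = n₀ + ν ξ):
  CH₃OH: 189 − 1(153.8) = 35.15
  O₂: 314.7 − 1.5(153.8) = 83.92
  N₂: 1184 (inert)
  CO₂: 0 + 1(153.8) = 153.8
  H₂O: 0 + 2(153.8) = 307.7

154 mol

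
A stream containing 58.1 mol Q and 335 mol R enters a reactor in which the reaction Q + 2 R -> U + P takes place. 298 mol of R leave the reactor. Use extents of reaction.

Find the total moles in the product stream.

375 mol

For R: n = n₀ − 2ξ → 298 = 335 − 2ξ, giving ξ = 18.5 mol.
Outlet amounts (n = n₀ + ν ξ):
  Q: 58.1 − 1(18.5) = 39.6
  R: 335 − 2(18.5) = 298
  U: 0 + 1(18.5) = 18.5
  P: 0 + 1(18.5) = 18.5
Total out = 39.6 + 298 + 18.5 + 18.5 = 374.6 mol.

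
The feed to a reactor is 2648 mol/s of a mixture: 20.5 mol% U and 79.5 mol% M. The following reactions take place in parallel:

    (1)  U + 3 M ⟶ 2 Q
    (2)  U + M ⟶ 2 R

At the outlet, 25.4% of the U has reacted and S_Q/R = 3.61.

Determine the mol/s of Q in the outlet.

216 mol/s

Conversion of U: U consumed = 0.254 × 542.8 = 137.9 mol/s = 1ξ₁ + 1ξ₂.
Selectivity: 2ξ₁ / (2ξ₂) = 3.61 → ξ₁ = 3.61 ξ₂.
Substitute: (1·3.61 + 1) ξ₂ = 137.9 → ξ₂ = 29.91 mol/s, ξ₁ = 108 mol/s.
Outlet amounts (n = n₀ + Σ ν·ξ):
  U: 542.8 − 1(108) − 1(29.91) = 405
  M: 2105 − 3(108) − 1(29.91) = 1751
  Q: 0 + 2(108) = 215.9
  R: 0 + 2(29.91) = 59.82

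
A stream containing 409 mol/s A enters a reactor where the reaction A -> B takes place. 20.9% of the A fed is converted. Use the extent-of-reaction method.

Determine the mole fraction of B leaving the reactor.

0.209

A reacted = 0.209 × 409 = 85.48 mol/s; ν_A = −1, so ξ = 85.48/1 = 85.48 mol/s.
Outlet amounts (n = n₀ + ν ξ):
  A: 409 − 1(85.48) = 323.5
  B: 0 + 1(85.48) = 85.48
Total out = 409 mol/s; y_B = 85.48 / 409 = 0.209.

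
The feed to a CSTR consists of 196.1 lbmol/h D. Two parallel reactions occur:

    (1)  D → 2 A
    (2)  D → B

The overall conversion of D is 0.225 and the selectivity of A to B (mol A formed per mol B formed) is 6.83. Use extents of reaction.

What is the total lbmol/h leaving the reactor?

230 lbmol/h

Conversion of D: D consumed = 0.225 × 196.1 = 44.12 lbmol/h = 1ξ₁ + 1ξ₂.
Selectivity: 2ξ₁ / (1ξ₂) = 6.83 → ξ₁ = 3.415 ξ₂.
Substitute: (1·3.415 + 1) ξ₂ = 44.12 → ξ₂ = 9.994 lbmol/h, ξ₁ = 34.13 lbmol/h.
Outlet amounts (n = n₀ + Σ ν·ξ):
  D: 196.1 − 1(34.13) − 1(9.994) = 152
  A: 0 + 2(34.13) = 68.26
  B: 0 + 1(9.994) = 9.994
Total out = 152 + 68.26 + 9.994 = 230.2 lbmol/h.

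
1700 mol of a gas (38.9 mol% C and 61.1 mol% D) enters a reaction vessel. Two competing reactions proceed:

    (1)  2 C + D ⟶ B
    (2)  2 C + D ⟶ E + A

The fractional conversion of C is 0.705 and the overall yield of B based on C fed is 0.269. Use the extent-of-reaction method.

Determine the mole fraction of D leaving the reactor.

Yield of B: 1ξ₁ / 661.3 = 0.269 → ξ₁ = 177.9 mol.
Conversion of C: 2ξ₁ + 2ξ₂ = 0.705 × 661.3 = 466.2 → ξ₂ = 55.22 mol.
Outlet amounts (n = n₀ + Σ ν·ξ):
  C: 661.3 − 2(177.9) − 2(55.22) = 195.1
  D: 1039 − 1(177.9) − 1(55.22) = 805.6
  B: 0 + 1(177.9) = 177.9
  E: 0 + 1(55.22) = 55.22
  A: 0 + 1(55.22) = 55.22
Total out = 1289 mol; y_D = 805.6 / 1289 = 0.625.

0.625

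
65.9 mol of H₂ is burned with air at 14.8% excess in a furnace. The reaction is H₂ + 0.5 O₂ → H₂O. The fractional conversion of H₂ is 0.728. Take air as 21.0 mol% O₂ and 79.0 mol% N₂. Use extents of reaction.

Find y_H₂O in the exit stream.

Stoichiometric O₂ = 0.5 × 65.9 = 32.95 mol; O₂ fed = 32.95 × 1.148 = 37.83 mol.
N₂ fed = 37.83 × 79/21 = 142.3 mol.
Fuel reacted = 0.728 × 65.9 → ξ = 47.98 mol.
Outlet (n = n₀ + ν ξ):
  H₂: 65.9 − 1(47.98) = 17.92
  O₂: 37.83 − 0.5(47.98) = 13.84
  N₂: 142.3 (inert)
  H₂O: 0 + 1(47.98) = 47.98
Total out = 222 mol; y_H₂O = 47.98 / 222 = 0.2161.

0.216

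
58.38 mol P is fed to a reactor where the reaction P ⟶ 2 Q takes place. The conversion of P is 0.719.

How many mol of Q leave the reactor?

P reacted = 0.719 × 58.38 = 41.98 mol; ν_P = −1, so ξ = 41.98/1 = 41.98 mol.
Outlet amounts (n = n₀ + ν ξ):
  P: 58.38 − 1(41.98) = 16.4
  Q: 0 + 2(41.98) = 83.95

84 mol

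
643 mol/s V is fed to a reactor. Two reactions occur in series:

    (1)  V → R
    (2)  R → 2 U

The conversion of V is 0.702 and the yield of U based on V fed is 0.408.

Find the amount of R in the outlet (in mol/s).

Conversion of V: V consumed = 1ξ₁ = 0.702 × 643 → ξ₁ = 451.4 mol/s.
Yield of U: 2ξ₂ / 643 = 0.408 → ξ₂ = 131.2 mol/s.
Outlet amounts (n = n₀ + Σ ν·ξ):
  V: 643 − 1(451.4) = 191.6
  R: 0 + 1(451.4) − 1(131.2) = 320.2
  U: 0 + 2(131.2) = 262.3

320 mol/s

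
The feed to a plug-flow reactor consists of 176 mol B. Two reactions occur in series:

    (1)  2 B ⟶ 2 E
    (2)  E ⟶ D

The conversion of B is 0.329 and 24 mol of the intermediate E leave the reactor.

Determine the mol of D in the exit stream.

Conversion of B: B consumed = 2ξ₁ = 0.329 × 176 → ξ₁ = 28.95 mol.
E balance: n_E = 0 + 2ξ₁ − 1ξ₂ = 24 → ξ₂ = (2·28.95 − 24)/1 = 33.9 mol.
Outlet amounts (n = n₀ + Σ ν·ξ):
  B: 176 − 2(28.95) = 118.1
  E: 0 + 2(28.95) − 1(33.9) = 24
  D: 0 + 1(33.9) = 33.9

33.9 mol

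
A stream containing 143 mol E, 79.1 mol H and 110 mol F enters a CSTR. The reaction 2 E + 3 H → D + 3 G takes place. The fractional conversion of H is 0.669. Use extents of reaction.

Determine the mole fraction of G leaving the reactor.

0.168

H reacted = 0.669 × 79.1 = 52.92 mol; ν_H = −3, so ξ = 52.92/3 = 17.64 mol.
Outlet amounts (n = n₀ + ν ξ):
  E: 143 − 2(17.64) = 107.7
  H: 79.1 − 3(17.64) = 26.18
  D: 0 + 1(17.64) = 17.64
  G: 0 + 3(17.64) = 52.92
  F: 110 (inert)
Total out = 314.5 mol; y_G = 52.92 / 314.5 = 0.1683.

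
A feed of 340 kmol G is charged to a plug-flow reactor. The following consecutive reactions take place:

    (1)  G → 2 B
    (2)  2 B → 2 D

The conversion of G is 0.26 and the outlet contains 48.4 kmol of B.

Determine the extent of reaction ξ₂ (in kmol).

Conversion of G: G consumed = 1ξ₁ = 0.26 × 340 → ξ₁ = 88.4 kmol.
B balance: n_B = 0 + 2ξ₁ − 2ξ₂ = 48.4 → ξ₂ = (2·88.4 − 48.4)/2 = 64.2 kmol.
Outlet amounts (n = n₀ + Σ ν·ξ):
  G: 340 − 1(88.4) = 251.6
  B: 0 + 2(88.4) − 2(64.2) = 48.4
  D: 0 + 2(64.2) = 128.4

ξ₂ = 64.2 kmol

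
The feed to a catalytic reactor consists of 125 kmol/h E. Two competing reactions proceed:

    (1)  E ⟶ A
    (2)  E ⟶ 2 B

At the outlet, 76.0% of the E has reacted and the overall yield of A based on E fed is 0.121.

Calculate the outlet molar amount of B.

Yield of A: 1ξ₁ / 125 = 0.121 → ξ₁ = 15.12 kmol/h.
Conversion of E: 1ξ₁ + 1ξ₂ = 0.76 × 125 = 95 → ξ₂ = 79.88 kmol/h.
Outlet amounts (n = n₀ + Σ ν·ξ):
  E: 125 − 1(15.12) − 1(79.88) = 30
  A: 0 + 1(15.12) = 15.12
  B: 0 + 2(79.88) = 159.8

160 kmol/h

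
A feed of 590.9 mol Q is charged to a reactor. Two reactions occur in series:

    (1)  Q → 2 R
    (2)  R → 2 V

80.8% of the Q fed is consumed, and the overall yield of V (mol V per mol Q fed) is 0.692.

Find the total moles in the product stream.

1270 mol

Conversion of Q: Q consumed = 1ξ₁ = 0.808 × 590.9 → ξ₁ = 477.4 mol.
Yield of V: 2ξ₂ / 590.9 = 0.692 → ξ₂ = 204.5 mol.
Outlet amounts (n = n₀ + Σ ν·ξ):
  Q: 590.9 − 1(477.4) = 113.5
  R: 0 + 2(477.4) − 1(204.5) = 750.4
  V: 0 + 2(204.5) = 408.9
Total out = 113.5 + 750.4 + 408.9 = 1273 mol.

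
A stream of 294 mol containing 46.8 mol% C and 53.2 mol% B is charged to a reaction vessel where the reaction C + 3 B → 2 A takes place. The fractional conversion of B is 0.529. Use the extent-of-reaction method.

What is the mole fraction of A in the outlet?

B reacted = 0.529 × 156.4 = 82.74 mol; ν_B = −3, so ξ = 82.74/3 = 27.58 mol.
Outlet amounts (n = n₀ + ν ξ):
  C: 137.6 − 1(27.58) = 110
  B: 156.4 − 3(27.58) = 73.67
  A: 0 + 2(27.58) = 55.16
Total out = 238.8 mol; y_A = 55.16 / 238.8 = 0.2309.

0.231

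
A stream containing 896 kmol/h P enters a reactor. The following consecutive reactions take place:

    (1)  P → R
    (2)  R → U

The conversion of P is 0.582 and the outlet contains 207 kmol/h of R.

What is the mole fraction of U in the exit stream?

0.351

Conversion of P: P consumed = 1ξ₁ = 0.582 × 896 → ξ₁ = 521.5 kmol/h.
R balance: n_R = 0 + 1ξ₁ − 1ξ₂ = 207 → ξ₂ = (1·521.5 − 207)/1 = 314.5 kmol/h.
Outlet amounts (n = n₀ + Σ ν·ξ):
  P: 896 − 1(521.5) = 374.5
  R: 0 + 1(521.5) − 1(314.5) = 207
  U: 0 + 1(314.5) = 314.5
Total out = 896 kmol/h; y_U = 314.5 / 896 = 0.351.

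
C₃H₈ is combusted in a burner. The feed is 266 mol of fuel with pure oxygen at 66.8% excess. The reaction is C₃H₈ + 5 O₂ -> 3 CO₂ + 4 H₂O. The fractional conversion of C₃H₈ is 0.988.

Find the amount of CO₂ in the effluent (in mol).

Stoichiometric O₂ = 5 × 266 = 1330 mol; O₂ fed = 1330 × 1.668 = 2218 mol.
Fuel reacted = 0.988 × 266 → ξ = 262.8 mol.
Outlet (n = n₀ + ν ξ):
  C₃H₈: 266 − 1(262.8) = 3.192
  O₂: 2218 − 5(262.8) = 904.4
  CO₂: 0 + 3(262.8) = 788.4
  H₂O: 0 + 4(262.8) = 1051

788 mol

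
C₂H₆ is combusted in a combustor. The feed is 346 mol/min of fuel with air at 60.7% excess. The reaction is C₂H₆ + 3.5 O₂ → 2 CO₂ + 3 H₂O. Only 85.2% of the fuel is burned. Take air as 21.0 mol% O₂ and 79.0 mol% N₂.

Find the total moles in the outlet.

Stoichiometric O₂ = 3.5 × 346 = 1211 mol/min; O₂ fed = 1211 × 1.607 = 1946 mol/min.
N₂ fed = 1946 × 79/21 = 7321 mol/min.
Fuel reacted = 0.852 × 346 → ξ = 294.8 mol/min.
Outlet (n = n₀ + ν ξ):
  C₂H₆: 346 − 1(294.8) = 51.21
  O₂: 1946 − 3.5(294.8) = 914.3
  N₂: 7321 (inert)
  CO₂: 0 + 2(294.8) = 589.6
  H₂O: 0 + 3(294.8) = 884.4
Total out = 51.21 + 914.3 + 7321 + 589.6 + 884.4 = 9760 mol/min.

9760 mol/min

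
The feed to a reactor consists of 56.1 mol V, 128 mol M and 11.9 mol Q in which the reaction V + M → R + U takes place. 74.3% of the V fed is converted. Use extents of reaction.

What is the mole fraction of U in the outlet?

V reacted = 0.743 × 56.1 = 41.68 mol; ν_V = −1, so ξ = 41.68/1 = 41.68 mol.
Outlet amounts (n = n₀ + ν ξ):
  V: 56.1 − 1(41.68) = 14.42
  M: 128 − 1(41.68) = 86.32
  R: 0 + 1(41.68) = 41.68
  U: 0 + 1(41.68) = 41.68
  Q: 11.9 (inert)
Total out = 196 mol; y_U = 41.68 / 196 = 0.2127.

0.213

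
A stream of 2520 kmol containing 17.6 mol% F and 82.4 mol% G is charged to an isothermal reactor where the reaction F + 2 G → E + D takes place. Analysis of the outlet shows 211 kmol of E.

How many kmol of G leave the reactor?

1650 kmol

For E: n = n₀ + 1ξ → 211 = 0 + 1ξ, giving ξ = 211 kmol.
Outlet amounts (n = n₀ + ν ξ):
  F: 443.5 − 1(211) = 232.5
  G: 2076 − 2(211) = 1654
  E: 0 + 1(211) = 211
  D: 0 + 1(211) = 211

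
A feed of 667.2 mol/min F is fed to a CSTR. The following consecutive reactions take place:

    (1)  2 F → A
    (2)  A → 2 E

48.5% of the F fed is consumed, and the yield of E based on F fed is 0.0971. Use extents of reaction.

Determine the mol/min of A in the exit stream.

129 mol/min

Conversion of F: F consumed = 2ξ₁ = 0.485 × 667.2 → ξ₁ = 161.8 mol/min.
Yield of E: 2ξ₂ / 667.2 = 0.0971 → ξ₂ = 32.39 mol/min.
Outlet amounts (n = n₀ + Σ ν·ξ):
  F: 667.2 − 2(161.8) = 343.6
  A: 0 + 1(161.8) − 1(32.39) = 129.4
  E: 0 + 2(32.39) = 64.79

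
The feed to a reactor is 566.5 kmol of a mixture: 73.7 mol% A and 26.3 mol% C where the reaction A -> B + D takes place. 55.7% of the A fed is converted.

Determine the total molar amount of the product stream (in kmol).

A reacted = 0.557 × 417.5 = 232.6 kmol; ν_A = −1, so ξ = 232.6/1 = 232.6 kmol.
Outlet amounts (n = n₀ + ν ξ):
  A: 417.5 − 1(232.6) = 185
  B: 0 + 1(232.6) = 232.6
  D: 0 + 1(232.6) = 232.6
  C: 149 (inert)
Total out = 185 + 232.6 + 232.6 + 149 = 799.1 kmol.

799 kmol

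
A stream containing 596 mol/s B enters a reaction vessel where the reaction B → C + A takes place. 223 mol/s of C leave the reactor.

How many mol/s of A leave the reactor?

223 mol/s

For C: n = n₀ + 1ξ → 223 = 0 + 1ξ, giving ξ = 223 mol/s.
Outlet amounts (n = n₀ + ν ξ):
  B: 596 − 1(223) = 373
  C: 0 + 1(223) = 223
  A: 0 + 1(223) = 223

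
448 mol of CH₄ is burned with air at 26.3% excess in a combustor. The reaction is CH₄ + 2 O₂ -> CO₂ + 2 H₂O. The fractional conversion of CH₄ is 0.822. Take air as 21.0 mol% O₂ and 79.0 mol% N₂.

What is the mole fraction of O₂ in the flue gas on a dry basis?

0.0775

Stoichiometric O₂ = 2 × 448 = 896 mol; O₂ fed = 896 × 1.263 = 1132 mol.
N₂ fed = 1132 × 79/21 = 4257 mol.
Fuel reacted = 0.822 × 448 → ξ = 368.3 mol.
Outlet (n = n₀ + ν ξ):
  CH₄: 448 − 1(368.3) = 79.74
  O₂: 1132 − 2(368.3) = 395.1
  N₂: 4257 (inert)
  CO₂: 0 + 1(368.3) = 368.3
  H₂O: 0 + 2(368.3) = 736.5
Dry total = 5100 mol; y_O₂ (dry) = 395.1 / 5100 = 0.07747.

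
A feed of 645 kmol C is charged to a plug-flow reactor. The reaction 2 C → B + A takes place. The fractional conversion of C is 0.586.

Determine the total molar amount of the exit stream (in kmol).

C reacted = 0.586 × 645 = 378 kmol; ν_C = −2, so ξ = 378/2 = 189 kmol.
Outlet amounts (n = n₀ + ν ξ):
  C: 645 − 2(189) = 267
  B: 0 + 1(189) = 189
  A: 0 + 1(189) = 189
Total out = 267 + 189 + 189 = 645 kmol.

645 kmol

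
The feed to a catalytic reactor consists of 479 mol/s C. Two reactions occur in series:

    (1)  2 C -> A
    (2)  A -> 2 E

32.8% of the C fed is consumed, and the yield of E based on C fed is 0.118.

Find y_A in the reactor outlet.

Conversion of C: C consumed = 2ξ₁ = 0.328 × 479 → ξ₁ = 78.56 mol/s.
Yield of E: 2ξ₂ / 479 = 0.118 → ξ₂ = 28.26 mol/s.
Outlet amounts (n = n₀ + Σ ν·ξ):
  C: 479 − 2(78.56) = 321.9
  A: 0 + 1(78.56) − 1(28.26) = 50.3
  E: 0 + 2(28.26) = 56.52
Total out = 428.7 mol/s; y_A = 50.3 / 428.7 = 0.1173.

0.117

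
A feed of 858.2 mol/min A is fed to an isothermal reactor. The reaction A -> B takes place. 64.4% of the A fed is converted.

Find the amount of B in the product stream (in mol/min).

A reacted = 0.644 × 858.2 = 552.7 mol/min; ν_A = −1, so ξ = 552.7/1 = 552.7 mol/min.
Outlet amounts (n = n₀ + ν ξ):
  A: 858.2 − 1(552.7) = 305.5
  B: 0 + 1(552.7) = 552.7

553 mol/min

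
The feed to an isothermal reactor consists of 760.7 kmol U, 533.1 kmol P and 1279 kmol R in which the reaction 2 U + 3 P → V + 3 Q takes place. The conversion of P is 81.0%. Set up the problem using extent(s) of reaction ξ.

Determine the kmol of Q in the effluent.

432 kmol

P reacted = 0.81 × 533.1 = 431.8 kmol; ν_P = −3, so ξ = 431.8/3 = 143.9 kmol.
Outlet amounts (n = n₀ + ν ξ):
  U: 760.7 − 2(143.9) = 472.8
  P: 533.1 − 3(143.9) = 101.3
  V: 0 + 1(143.9) = 143.9
  Q: 0 + 3(143.9) = 431.8
  R: 1279 (inert)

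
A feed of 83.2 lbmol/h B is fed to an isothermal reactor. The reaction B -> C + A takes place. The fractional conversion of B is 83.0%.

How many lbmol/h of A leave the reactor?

B reacted = 0.83 × 83.2 = 69.06 lbmol/h; ν_B = −1, so ξ = 69.06/1 = 69.06 lbmol/h.
Outlet amounts (n = n₀ + ν ξ):
  B: 83.2 − 1(69.06) = 14.14
  C: 0 + 1(69.06) = 69.06
  A: 0 + 1(69.06) = 69.06

69.1 lbmol/h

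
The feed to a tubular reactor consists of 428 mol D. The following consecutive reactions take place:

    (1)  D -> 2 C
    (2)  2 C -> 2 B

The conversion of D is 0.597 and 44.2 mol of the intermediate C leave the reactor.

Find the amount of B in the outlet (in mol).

467 mol

Conversion of D: D consumed = 1ξ₁ = 0.597 × 428 → ξ₁ = 255.5 mol.
C balance: n_C = 0 + 2ξ₁ − 2ξ₂ = 44.2 → ξ₂ = (2·255.5 − 44.2)/2 = 233.4 mol.
Outlet amounts (n = n₀ + Σ ν·ξ):
  D: 428 − 1(255.5) = 172.5
  C: 0 + 2(255.5) − 2(233.4) = 44.2
  B: 0 + 2(233.4) = 466.8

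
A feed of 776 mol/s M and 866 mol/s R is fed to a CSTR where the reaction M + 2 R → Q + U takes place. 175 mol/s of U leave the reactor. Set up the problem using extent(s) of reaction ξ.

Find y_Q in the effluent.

For U: n = n₀ + 1ξ → 175 = 0 + 1ξ, giving ξ = 175 mol/s.
Outlet amounts (n = n₀ + ν ξ):
  M: 776 − 1(175) = 601
  R: 866 − 2(175) = 516
  Q: 0 + 1(175) = 175
  U: 0 + 1(175) = 175
Total out = 1467 mol/s; y_Q = 175 / 1467 = 0.1193.

0.119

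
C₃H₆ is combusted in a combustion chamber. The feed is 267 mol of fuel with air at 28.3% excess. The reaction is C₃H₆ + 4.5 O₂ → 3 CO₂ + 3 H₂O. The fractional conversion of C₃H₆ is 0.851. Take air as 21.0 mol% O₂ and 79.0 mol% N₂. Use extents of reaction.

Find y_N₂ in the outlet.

Stoichiometric O₂ = 4.5 × 267 = 1202 mol; O₂ fed = 1202 × 1.283 = 1542 mol.
N₂ fed = 1542 × 79/21 = 5799 mol.
Fuel reacted = 0.851 × 267 → ξ = 227.2 mol.
Outlet (n = n₀ + ν ξ):
  C₃H₆: 267 − 1(227.2) = 39.78
  O₂: 1542 − 4.5(227.2) = 519
  N₂: 5799 (inert)
  CO₂: 0 + 3(227.2) = 681.7
  H₂O: 0 + 3(227.2) = 681.7
Total out = 7721 mol; y_N₂ = 5799 / 7721 = 0.7511.

0.751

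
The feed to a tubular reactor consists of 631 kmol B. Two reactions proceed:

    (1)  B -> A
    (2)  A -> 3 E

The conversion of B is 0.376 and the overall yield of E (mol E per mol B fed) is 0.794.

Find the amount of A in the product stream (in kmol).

70.3 kmol

Conversion of B: B consumed = 1ξ₁ = 0.376 × 631 → ξ₁ = 237.3 kmol.
Yield of E: 3ξ₂ / 631 = 0.794 → ξ₂ = 167 kmol.
Outlet amounts (n = n₀ + Σ ν·ξ):
  B: 631 − 1(237.3) = 393.7
  A: 0 + 1(237.3) − 1(167) = 70.25
  E: 0 + 3(167) = 501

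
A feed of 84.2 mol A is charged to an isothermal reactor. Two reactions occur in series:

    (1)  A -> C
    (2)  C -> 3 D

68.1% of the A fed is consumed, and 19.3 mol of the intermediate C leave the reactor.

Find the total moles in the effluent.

Conversion of A: A consumed = 1ξ₁ = 0.681 × 84.2 → ξ₁ = 57.34 mol.
C balance: n_C = 0 + 1ξ₁ − 1ξ₂ = 19.3 → ξ₂ = (1·57.34 − 19.3)/1 = 38.04 mol.
Outlet amounts (n = n₀ + Σ ν·ξ):
  A: 84.2 − 1(57.34) = 26.86
  C: 0 + 1(57.34) − 1(38.04) = 19.3
  D: 0 + 3(38.04) = 114.1
Total out = 26.86 + 19.3 + 114.1 = 160.3 mol.

160 mol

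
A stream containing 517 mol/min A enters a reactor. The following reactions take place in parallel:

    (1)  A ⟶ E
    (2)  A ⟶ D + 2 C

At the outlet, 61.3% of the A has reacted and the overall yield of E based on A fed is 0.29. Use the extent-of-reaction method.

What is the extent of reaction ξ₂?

ξ₂ = 167 mol/min

Yield of E: 1ξ₁ / 517 = 0.29 → ξ₁ = 149.9 mol/min.
Conversion of A: 1ξ₁ + 1ξ₂ = 0.613 × 517 = 316.9 → ξ₂ = 167 mol/min.
Outlet amounts (n = n₀ + Σ ν·ξ):
  A: 517 − 1(149.9) − 1(167) = 200.1
  E: 0 + 1(149.9) = 149.9
  D: 0 + 1(167) = 167
  C: 0 + 2(167) = 334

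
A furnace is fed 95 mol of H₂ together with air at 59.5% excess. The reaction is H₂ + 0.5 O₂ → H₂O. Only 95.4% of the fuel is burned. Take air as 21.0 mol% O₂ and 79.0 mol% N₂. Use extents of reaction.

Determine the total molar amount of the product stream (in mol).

Stoichiometric O₂ = 0.5 × 95 = 47.5 mol; O₂ fed = 47.5 × 1.595 = 75.76 mol.
N₂ fed = 75.76 × 79/21 = 285 mol.
Fuel reacted = 0.954 × 95 → ξ = 90.63 mol.
Outlet (n = n₀ + ν ξ):
  H₂: 95 − 1(90.63) = 4.37
  O₂: 75.76 − 0.5(90.63) = 30.45
  N₂: 285 (inert)
  H₂O: 0 + 1(90.63) = 90.63
Total out = 4.37 + 30.45 + 285 + 90.63 = 410.5 mol.

410 mol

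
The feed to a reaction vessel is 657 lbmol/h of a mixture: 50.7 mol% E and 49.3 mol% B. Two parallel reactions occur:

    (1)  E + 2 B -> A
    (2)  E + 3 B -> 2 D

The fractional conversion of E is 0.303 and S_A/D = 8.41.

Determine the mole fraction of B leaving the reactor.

Conversion of E: E consumed = 0.303 × 333.1 = 100.9 lbmol/h = 1ξ₁ + 1ξ₂.
Selectivity: 1ξ₁ / (2ξ₂) = 8.41 → ξ₁ = 16.82 ξ₂.
Substitute: (1·16.82 + 1) ξ₂ = 100.9 → ξ₂ = 5.664 lbmol/h, ξ₁ = 95.27 lbmol/h.
Outlet amounts (n = n₀ + Σ ν·ξ):
  E: 333.1 − 1(95.27) − 1(5.664) = 232.2
  B: 323.9 − 2(95.27) − 3(5.664) = 116.4
  A: 0 + 1(95.27) = 95.27
  D: 0 + 2(5.664) = 11.33
Total out = 455.1 lbmol/h; y_B = 116.4 / 455.1 = 0.2557.

0.256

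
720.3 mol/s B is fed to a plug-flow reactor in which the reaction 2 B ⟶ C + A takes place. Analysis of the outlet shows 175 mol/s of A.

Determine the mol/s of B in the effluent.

For A: n = n₀ + 1ξ → 175 = 0 + 1ξ, giving ξ = 175 mol/s.
Outlet amounts (n = n₀ + ν ξ):
  B: 720.3 − 2(175) = 370.3
  C: 0 + 1(175) = 175
  A: 0 + 1(175) = 175

370 mol/s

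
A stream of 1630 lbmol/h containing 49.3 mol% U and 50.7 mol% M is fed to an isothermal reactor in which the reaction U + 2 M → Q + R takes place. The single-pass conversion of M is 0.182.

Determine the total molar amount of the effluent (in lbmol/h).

M reacted = 0.182 × 826.4 = 150.4 lbmol/h; ν_M = −2, so ξ = 150.4/2 = 75.2 lbmol/h.
Outlet amounts (n = n₀ + ν ξ):
  U: 803.6 − 1(75.2) = 728.4
  M: 826.4 − 2(75.2) = 676
  Q: 0 + 1(75.2) = 75.2
  R: 0 + 1(75.2) = 75.2
Total out = 728.4 + 676 + 75.2 + 75.2 = 1555 lbmol/h.

1550 lbmol/h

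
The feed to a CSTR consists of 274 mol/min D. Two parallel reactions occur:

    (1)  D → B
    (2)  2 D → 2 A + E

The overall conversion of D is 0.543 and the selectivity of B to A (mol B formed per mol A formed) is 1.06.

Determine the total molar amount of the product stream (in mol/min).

Conversion of D: D consumed = 0.543 × 274 = 148.8 mol/min = 1ξ₁ + 2ξ₂.
Selectivity: 1ξ₁ / (2ξ₂) = 1.06 → ξ₁ = 2.12 ξ₂.
Substitute: (1·2.12 + 2) ξ₂ = 148.8 → ξ₂ = 36.11 mol/min, ξ₁ = 76.56 mol/min.
Outlet amounts (n = n₀ + Σ ν·ξ):
  D: 274 − 1(76.56) − 2(36.11) = 125.2
  B: 0 + 1(76.56) = 76.56
  A: 0 + 2(36.11) = 72.22
  E: 0 + 1(36.11) = 36.11
Total out = 125.2 + 76.56 + 72.22 + 36.11 = 310.1 mol/min.

310 mol/min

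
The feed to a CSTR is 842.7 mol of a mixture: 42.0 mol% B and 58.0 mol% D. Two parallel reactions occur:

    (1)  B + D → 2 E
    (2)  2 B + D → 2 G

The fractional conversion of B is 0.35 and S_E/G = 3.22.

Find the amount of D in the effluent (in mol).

Conversion of B: B consumed = 0.35 × 353.9 = 123.9 mol = 1ξ₁ + 2ξ₂.
Selectivity: 2ξ₁ / (2ξ₂) = 3.22 → ξ₁ = 3.22 ξ₂.
Substitute: (1·3.22 + 2) ξ₂ = 123.9 → ξ₂ = 23.73 mol, ξ₁ = 76.41 mol.
Outlet amounts (n = n₀ + Σ ν·ξ):
  B: 353.9 − 1(76.41) − 2(23.73) = 230.1
  D: 488.8 − 1(76.41) − 1(23.73) = 388.6
  E: 0 + 2(76.41) = 152.8
  G: 0 + 2(23.73) = 47.46

389 mol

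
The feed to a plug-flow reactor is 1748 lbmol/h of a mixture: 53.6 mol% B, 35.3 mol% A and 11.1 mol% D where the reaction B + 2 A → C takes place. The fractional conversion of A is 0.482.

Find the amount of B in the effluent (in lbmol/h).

788 lbmol/h

A reacted = 0.482 × 617 = 297.4 lbmol/h; ν_A = −2, so ξ = 297.4/2 = 148.7 lbmol/h.
Outlet amounts (n = n₀ + ν ξ):
  B: 936.9 − 1(148.7) = 788.2
  A: 617 − 2(148.7) = 319.6
  C: 0 + 1(148.7) = 148.7
  D: 194 (inert)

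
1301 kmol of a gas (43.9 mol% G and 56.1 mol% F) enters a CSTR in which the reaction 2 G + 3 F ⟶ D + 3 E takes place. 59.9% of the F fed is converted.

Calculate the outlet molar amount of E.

F reacted = 0.599 × 729.9 = 437.2 kmol; ν_F = −3, so ξ = 437.2/3 = 145.7 kmol.
Outlet amounts (n = n₀ + ν ξ):
  G: 571.1 − 2(145.7) = 279.7
  F: 729.9 − 3(145.7) = 292.7
  D: 0 + 1(145.7) = 145.7
  E: 0 + 3(145.7) = 437.2

437 kmol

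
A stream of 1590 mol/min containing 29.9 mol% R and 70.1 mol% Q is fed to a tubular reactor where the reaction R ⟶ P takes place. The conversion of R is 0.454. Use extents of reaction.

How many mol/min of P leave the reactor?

216 mol/min

R reacted = 0.454 × 475.4 = 215.8 mol/min; ν_R = −1, so ξ = 215.8/1 = 215.8 mol/min.
Outlet amounts (n = n₀ + ν ξ):
  R: 475.4 − 1(215.8) = 259.6
  P: 0 + 1(215.8) = 215.8
  Q: 1115 (inert)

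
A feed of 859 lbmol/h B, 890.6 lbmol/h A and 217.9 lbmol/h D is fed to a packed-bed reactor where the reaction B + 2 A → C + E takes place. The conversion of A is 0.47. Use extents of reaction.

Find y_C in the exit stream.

0.119

A reacted = 0.47 × 890.6 = 418.6 lbmol/h; ν_A = −2, so ξ = 418.6/2 = 209.3 lbmol/h.
Outlet amounts (n = n₀ + ν ξ):
  B: 859 − 1(209.3) = 649.7
  A: 890.6 − 2(209.3) = 472
  C: 0 + 1(209.3) = 209.3
  E: 0 + 1(209.3) = 209.3
  D: 217.9 (inert)
Total out = 1758 lbmol/h; y_C = 209.3 / 1758 = 0.119.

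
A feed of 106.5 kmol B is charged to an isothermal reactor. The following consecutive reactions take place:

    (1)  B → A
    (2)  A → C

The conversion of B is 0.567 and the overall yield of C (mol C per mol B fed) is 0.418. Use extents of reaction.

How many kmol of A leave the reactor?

Conversion of B: B consumed = 1ξ₁ = 0.567 × 106.5 → ξ₁ = 60.39 kmol.
Yield of C: 1ξ₂ / 106.5 = 0.418 → ξ₂ = 44.52 kmol.
Outlet amounts (n = n₀ + Σ ν·ξ):
  B: 106.5 − 1(60.39) = 46.11
  A: 0 + 1(60.39) − 1(44.52) = 15.87
  C: 0 + 1(44.52) = 44.52

15.9 kmol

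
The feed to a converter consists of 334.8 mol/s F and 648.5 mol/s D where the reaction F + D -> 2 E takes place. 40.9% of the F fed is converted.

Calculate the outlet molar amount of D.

F reacted = 0.409 × 334.8 = 136.9 mol/s; ν_F = −1, so ξ = 136.9/1 = 136.9 mol/s.
Outlet amounts (n = n₀ + ν ξ):
  F: 334.8 − 1(136.9) = 197.9
  D: 648.5 − 1(136.9) = 511.6
  E: 0 + 2(136.9) = 273.9

512 mol/s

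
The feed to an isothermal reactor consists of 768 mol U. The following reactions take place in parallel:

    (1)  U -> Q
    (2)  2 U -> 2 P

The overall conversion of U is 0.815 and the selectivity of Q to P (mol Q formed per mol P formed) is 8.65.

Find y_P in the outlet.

0.0845

Conversion of U: U consumed = 0.815 × 768 = 625.9 mol = 1ξ₁ + 2ξ₂.
Selectivity: 1ξ₁ / (2ξ₂) = 8.65 → ξ₁ = 17.3 ξ₂.
Substitute: (1·17.3 + 2) ξ₂ = 625.9 → ξ₂ = 32.43 mol, ξ₁ = 561.1 mol.
Outlet amounts (n = n₀ + Σ ν·ξ):
  U: 768 − 1(561.1) − 2(32.43) = 142.1
  Q: 0 + 1(561.1) = 561.1
  P: 0 + 2(32.43) = 64.86
Total out = 768 mol; y_P = 64.86 / 768 = 0.08446.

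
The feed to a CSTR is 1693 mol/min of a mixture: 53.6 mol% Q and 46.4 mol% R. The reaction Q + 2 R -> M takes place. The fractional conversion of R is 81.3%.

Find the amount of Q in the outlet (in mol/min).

R reacted = 0.813 × 785.6 = 638.7 mol/min; ν_R = −2, so ξ = 638.7/2 = 319.3 mol/min.
Outlet amounts (n = n₀ + ν ξ):
  Q: 907.4 − 1(319.3) = 588.1
  R: 785.6 − 2(319.3) = 146.9
  M: 0 + 1(319.3) = 319.3

588 mol/min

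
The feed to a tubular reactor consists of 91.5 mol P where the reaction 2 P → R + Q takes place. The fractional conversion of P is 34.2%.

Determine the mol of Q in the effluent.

P reacted = 0.342 × 91.5 = 31.29 mol; ν_P = −2, so ξ = 31.29/2 = 15.65 mol.
Outlet amounts (n = n₀ + ν ξ):
  P: 91.5 − 2(15.65) = 60.21
  R: 0 + 1(15.65) = 15.65
  Q: 0 + 1(15.65) = 15.65

15.6 mol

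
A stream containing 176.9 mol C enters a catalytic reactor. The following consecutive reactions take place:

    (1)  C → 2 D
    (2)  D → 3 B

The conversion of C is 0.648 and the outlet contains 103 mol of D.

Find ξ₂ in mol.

ξ₂ = 126 mol

Conversion of C: C consumed = 1ξ₁ = 0.648 × 176.9 → ξ₁ = 114.6 mol.
D balance: n_D = 0 + 2ξ₁ − 1ξ₂ = 103 → ξ₂ = (2·114.6 − 103)/1 = 126.3 mol.
Outlet amounts (n = n₀ + Σ ν·ξ):
  C: 176.9 − 1(114.6) = 62.27
  D: 0 + 2(114.6) − 1(126.3) = 103
  B: 0 + 3(126.3) = 378.8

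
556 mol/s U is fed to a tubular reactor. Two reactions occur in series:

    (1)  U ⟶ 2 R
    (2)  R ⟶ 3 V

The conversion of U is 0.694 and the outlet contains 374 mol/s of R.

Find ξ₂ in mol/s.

Conversion of U: U consumed = 1ξ₁ = 0.694 × 556 → ξ₁ = 385.9 mol/s.
R balance: n_R = 0 + 2ξ₁ − 1ξ₂ = 374 → ξ₂ = (2·385.9 − 374)/1 = 397.7 mol/s.
Outlet amounts (n = n₀ + Σ ν·ξ):
  U: 556 − 1(385.9) = 170.1
  R: 0 + 2(385.9) − 1(397.7) = 374
  V: 0 + 3(397.7) = 1193

ξ₂ = 398 mol/s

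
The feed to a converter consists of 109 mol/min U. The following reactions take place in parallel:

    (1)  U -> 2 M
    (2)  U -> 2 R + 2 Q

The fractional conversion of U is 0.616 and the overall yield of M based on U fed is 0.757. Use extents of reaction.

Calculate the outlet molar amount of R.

Yield of M: 2ξ₁ / 109 = 0.757 → ξ₁ = 41.26 mol/min.
Conversion of U: 1ξ₁ + 1ξ₂ = 0.616 × 109 = 67.14 → ξ₂ = 25.89 mol/min.
Outlet amounts (n = n₀ + Σ ν·ξ):
  U: 109 − 1(41.26) − 1(25.89) = 41.86
  M: 0 + 2(41.26) = 82.51
  R: 0 + 2(25.89) = 51.78
  Q: 0 + 2(25.89) = 51.78

51.8 mol/min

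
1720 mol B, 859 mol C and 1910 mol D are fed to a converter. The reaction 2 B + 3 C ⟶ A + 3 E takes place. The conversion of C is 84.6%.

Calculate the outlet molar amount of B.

C reacted = 0.846 × 859 = 726.7 mol; ν_C = −3, so ξ = 726.7/3 = 242.2 mol.
Outlet amounts (n = n₀ + ν ξ):
  B: 1720 − 2(242.2) = 1236
  C: 859 − 3(242.2) = 132.3
  A: 0 + 1(242.2) = 242.2
  E: 0 + 3(242.2) = 726.7
  D: 1910 (inert)

1240 mol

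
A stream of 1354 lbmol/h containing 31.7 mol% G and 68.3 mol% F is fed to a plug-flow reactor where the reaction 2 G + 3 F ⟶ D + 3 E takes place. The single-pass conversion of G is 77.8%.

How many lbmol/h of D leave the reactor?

G reacted = 0.778 × 429.2 = 333.9 lbmol/h; ν_G = −2, so ξ = 333.9/2 = 167 lbmol/h.
Outlet amounts (n = n₀ + ν ξ):
  G: 429.2 − 2(167) = 95.29
  F: 924.8 − 3(167) = 423.9
  D: 0 + 1(167) = 167
  E: 0 + 3(167) = 500.9

167 lbmol/h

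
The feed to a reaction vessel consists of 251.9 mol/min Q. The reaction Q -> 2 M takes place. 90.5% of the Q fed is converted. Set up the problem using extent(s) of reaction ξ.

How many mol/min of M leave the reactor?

Q reacted = 0.905 × 251.9 = 228 mol/min; ν_Q = −1, so ξ = 228/1 = 228 mol/min.
Outlet amounts (n = n₀ + ν ξ):
  Q: 251.9 − 1(228) = 23.93
  M: 0 + 2(228) = 455.9

456 mol/min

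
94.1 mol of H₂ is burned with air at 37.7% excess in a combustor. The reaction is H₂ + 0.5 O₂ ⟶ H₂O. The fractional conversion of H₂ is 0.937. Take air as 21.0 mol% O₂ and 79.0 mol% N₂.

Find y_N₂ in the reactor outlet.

Stoichiometric O₂ = 0.5 × 94.1 = 47.05 mol; O₂ fed = 47.05 × 1.377 = 64.79 mol.
N₂ fed = 64.79 × 79/21 = 243.7 mol.
Fuel reacted = 0.937 × 94.1 → ξ = 88.17 mol.
Outlet (n = n₀ + ν ξ):
  H₂: 94.1 − 1(88.17) = 5.928
  O₂: 64.79 − 0.5(88.17) = 20.7
  N₂: 243.7 (inert)
  H₂O: 0 + 1(88.17) = 88.17
Total out = 358.5 mol; y_N₂ = 243.7 / 358.5 = 0.6798.

0.68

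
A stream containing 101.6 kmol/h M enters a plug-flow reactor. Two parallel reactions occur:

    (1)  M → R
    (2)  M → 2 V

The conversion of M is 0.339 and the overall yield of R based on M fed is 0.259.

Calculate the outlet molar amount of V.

16.3 kmol/h

Yield of R: 1ξ₁ / 101.6 = 0.259 → ξ₁ = 26.31 kmol/h.
Conversion of M: 1ξ₁ + 1ξ₂ = 0.339 × 101.6 = 34.44 → ξ₂ = 8.128 kmol/h.
Outlet amounts (n = n₀ + Σ ν·ξ):
  M: 101.6 − 1(26.31) − 1(8.128) = 67.16
  R: 0 + 1(26.31) = 26.31
  V: 0 + 2(8.128) = 16.26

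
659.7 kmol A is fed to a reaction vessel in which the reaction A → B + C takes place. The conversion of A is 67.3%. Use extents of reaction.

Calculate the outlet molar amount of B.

A reacted = 0.673 × 659.7 = 444 kmol; ν_A = −1, so ξ = 444/1 = 444 kmol.
Outlet amounts (n = n₀ + ν ξ):
  A: 659.7 − 1(444) = 215.7
  B: 0 + 1(444) = 444
  C: 0 + 1(444) = 444

444 kmol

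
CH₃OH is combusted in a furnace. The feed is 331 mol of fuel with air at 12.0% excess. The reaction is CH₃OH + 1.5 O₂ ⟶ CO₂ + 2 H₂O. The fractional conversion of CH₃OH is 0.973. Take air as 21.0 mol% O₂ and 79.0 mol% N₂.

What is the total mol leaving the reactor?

3140 mol

Stoichiometric O₂ = 1.5 × 331 = 496.5 mol; O₂ fed = 496.5 × 1.120 = 556.1 mol.
N₂ fed = 556.1 × 79/21 = 2092 mol.
Fuel reacted = 0.973 × 331 → ξ = 322.1 mol.
Outlet (n = n₀ + ν ξ):
  CH₃OH: 331 − 1(322.1) = 8.937
  O₂: 556.1 − 1.5(322.1) = 72.99
  N₂: 2092 (inert)
  CO₂: 0 + 1(322.1) = 322.1
  H₂O: 0 + 2(322.1) = 644.1
Total out = 8.937 + 72.99 + 2092 + 322.1 + 644.1 = 3140 mol.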